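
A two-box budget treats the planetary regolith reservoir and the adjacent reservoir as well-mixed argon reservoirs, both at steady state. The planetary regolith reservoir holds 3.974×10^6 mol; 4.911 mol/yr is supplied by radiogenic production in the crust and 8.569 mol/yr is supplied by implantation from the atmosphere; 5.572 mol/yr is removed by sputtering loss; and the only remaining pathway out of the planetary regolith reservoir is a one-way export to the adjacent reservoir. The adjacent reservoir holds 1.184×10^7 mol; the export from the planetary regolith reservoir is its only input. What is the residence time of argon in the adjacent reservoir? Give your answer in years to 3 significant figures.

1.50×10^6 yr

Balance the planetary regolith reservoir: ΣF_in = 4.911 + 8.569 = 13.480 mol/yr.
Export to the adjacent reservoir = ΣF_in − (5.572) = 7.9080 mol/yr.
At steady state the output of the adjacent reservoir equals its input, 7.9080 mol/yr.
τ = M / F = 1.184×10^7 / 7.9080 = 1.497×10^6 yr.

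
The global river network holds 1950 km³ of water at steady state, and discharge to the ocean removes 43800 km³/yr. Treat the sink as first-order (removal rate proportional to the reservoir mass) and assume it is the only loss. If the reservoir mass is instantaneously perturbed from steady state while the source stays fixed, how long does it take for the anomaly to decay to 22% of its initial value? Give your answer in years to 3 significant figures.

For a linear reservoir the anomaly decays as exp(−t/τ) with τ = M/F = 1950/43800 = 0.04452 yr.
exp(−t/τ) = 0.22 ⇒ t = −τ ln(0.22) = 0.04452 × 1.514 = 0.06741 yr.

0.0674 yr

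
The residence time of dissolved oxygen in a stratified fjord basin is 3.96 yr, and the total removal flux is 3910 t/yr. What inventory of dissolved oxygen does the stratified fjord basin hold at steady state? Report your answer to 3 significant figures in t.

τ = M/F ⇒ M = τ × F = 3.96 × 3910 = 15480 t.

15500 t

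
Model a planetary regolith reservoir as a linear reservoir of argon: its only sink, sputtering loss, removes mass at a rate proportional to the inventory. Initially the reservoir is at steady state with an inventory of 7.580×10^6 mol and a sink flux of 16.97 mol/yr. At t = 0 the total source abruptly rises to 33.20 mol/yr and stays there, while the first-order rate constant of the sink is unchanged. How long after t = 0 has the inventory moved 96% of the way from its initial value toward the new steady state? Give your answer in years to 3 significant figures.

τ = M₀/F₀ = 7.580×10^6/16.97 = 446700 yr.
The remaining gap fraction is e^(−t/τ); 96% covered ⇒ e^(−t/τ) = 0.0400.
t = −τ ln(0.0400) = 446700 × 3.219 = 1.438×10^6 yr.

1.44×10^6 yr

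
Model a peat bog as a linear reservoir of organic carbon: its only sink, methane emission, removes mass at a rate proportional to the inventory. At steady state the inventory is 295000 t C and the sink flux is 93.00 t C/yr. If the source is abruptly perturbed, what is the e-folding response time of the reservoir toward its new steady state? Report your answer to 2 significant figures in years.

For a linear reservoir the response time equals the residence time τ = M/F.
τ = 295000 / 93.00 = 3172 yr.

3200 yr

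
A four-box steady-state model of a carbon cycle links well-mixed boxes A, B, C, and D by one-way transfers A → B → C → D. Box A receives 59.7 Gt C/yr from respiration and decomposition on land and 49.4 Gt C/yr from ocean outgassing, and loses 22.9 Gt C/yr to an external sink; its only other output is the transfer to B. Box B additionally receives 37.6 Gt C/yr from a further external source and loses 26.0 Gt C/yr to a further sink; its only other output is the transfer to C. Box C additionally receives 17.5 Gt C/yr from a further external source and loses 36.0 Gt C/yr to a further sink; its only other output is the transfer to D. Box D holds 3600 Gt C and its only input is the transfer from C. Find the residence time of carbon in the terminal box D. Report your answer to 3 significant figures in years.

45.4 yr

Box A: F(A→B) = (59.7 + 49.4) − 22.9 = 86.200 Gt C/yr.
Box B: F(B→C) = (86.200 + 37.6) − 26.0 = 97.800 Gt C/yr.
Box C: F(C→D) = (97.800 + 17.5) − 36.0 = 79.300 Gt C/yr.
Box D throughput = its input = 79.300 Gt C/yr; τ = 3600 / 79.300 = 45.40 yr.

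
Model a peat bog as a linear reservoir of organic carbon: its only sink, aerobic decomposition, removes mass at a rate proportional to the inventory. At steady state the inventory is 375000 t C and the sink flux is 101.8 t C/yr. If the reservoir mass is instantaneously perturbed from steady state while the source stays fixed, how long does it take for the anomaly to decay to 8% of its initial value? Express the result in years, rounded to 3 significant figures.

For a linear reservoir the anomaly decays as exp(−t/τ) with τ = M/F = 375000/101.8 = 3684 yr.
exp(−t/τ) = 0.08 ⇒ t = −τ ln(0.08) = 3684 × 2.526 = 9304 yr.

9300 yr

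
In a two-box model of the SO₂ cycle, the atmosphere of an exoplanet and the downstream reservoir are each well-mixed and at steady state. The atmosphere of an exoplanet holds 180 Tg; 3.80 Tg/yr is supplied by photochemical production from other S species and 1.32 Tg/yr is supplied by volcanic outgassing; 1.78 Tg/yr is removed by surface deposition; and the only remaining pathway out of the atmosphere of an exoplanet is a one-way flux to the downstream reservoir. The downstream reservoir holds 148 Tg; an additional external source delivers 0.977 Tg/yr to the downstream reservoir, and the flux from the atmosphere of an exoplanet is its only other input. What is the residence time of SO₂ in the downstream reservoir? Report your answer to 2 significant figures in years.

Balance the atmosphere of an exoplanet: ΣF_in = 3.80 + 1.32 = 5.1200 Tg/yr.
Flux to the downstream reservoir = ΣF_in − (1.78) = 3.3400 Tg/yr.
Total input to the downstream reservoir = 3.3400 + 0.977 = 4.3170 Tg/yr; at steady state this equals its total output.
τ = M / F = 148 / 4.3170 = 34.28 yr.

34 yr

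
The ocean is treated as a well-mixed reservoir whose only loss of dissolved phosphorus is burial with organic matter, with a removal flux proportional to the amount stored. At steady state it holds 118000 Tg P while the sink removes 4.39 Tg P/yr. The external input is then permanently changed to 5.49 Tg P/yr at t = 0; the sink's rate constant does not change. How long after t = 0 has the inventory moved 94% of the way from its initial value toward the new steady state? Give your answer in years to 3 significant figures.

τ = M₀/F₀ = 118000/4.39 = 26880 yr.
The remaining gap fraction is e^(−t/τ); 94% covered ⇒ e^(−t/τ) = 0.0600.
t = −τ ln(0.0600) = 26880 × 2.813 = 75620 yr.

75600 yr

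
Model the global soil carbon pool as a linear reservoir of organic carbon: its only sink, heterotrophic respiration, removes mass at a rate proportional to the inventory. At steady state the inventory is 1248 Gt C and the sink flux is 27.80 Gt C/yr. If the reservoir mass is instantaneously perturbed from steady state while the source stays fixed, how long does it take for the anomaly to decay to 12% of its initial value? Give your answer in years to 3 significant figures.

For a linear reservoir the anomaly decays as exp(−t/τ) with τ = M/F = 1248/27.80 = 44.89 yr.
exp(−t/τ) = 0.12 ⇒ t = −τ ln(0.12) = 44.89 × 2.120 = 95.18 yr.

95.2 yr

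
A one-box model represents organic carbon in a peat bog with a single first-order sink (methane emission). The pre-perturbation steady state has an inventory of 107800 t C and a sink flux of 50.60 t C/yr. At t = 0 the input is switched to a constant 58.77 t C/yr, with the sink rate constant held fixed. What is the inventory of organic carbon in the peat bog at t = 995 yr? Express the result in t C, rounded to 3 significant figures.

The sink rate constant is k = F₀/M₀ = 50.60/107800 = 0.0004694 yr⁻¹.
Solving dM/dt = F₁ − kM with M(0) = M₀ gives M(t) = F₁/k + (M₀ − F₁/k)·e^(−kt).
F₁/k = 58.77/0.0004694 = 125210 t C; kt = 0.0004694 × 995 = 0.4670, e^(−kt) = 0.6269.
M(995) = 125210 + (107800 − 125210) × 0.6269 = 125210 − 10910 = 114290 t C.

114000 t C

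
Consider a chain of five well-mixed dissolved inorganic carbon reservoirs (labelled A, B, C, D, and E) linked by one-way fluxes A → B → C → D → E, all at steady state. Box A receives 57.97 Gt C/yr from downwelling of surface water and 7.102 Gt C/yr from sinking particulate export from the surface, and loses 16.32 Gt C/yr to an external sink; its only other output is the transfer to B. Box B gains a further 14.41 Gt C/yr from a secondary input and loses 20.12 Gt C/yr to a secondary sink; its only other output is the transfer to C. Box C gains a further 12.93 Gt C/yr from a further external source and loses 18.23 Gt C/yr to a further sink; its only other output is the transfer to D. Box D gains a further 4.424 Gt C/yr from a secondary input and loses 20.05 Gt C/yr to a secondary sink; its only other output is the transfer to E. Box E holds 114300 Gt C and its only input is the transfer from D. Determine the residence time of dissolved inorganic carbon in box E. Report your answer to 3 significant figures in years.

5170 yr

Box A: F(A→B) = (57.97 + 7.102) − 16.32 = 48.752 Gt C/yr.
Box B: F(B→C) = (48.752 + 14.41) − 20.12 = 43.042 Gt C/yr.
Box C: F(C→D) = (43.042 + 12.93) − 18.23 = 37.742 Gt C/yr.
Box D: F(D→E) = (37.742 + 4.424) − 20.05 = 22.116 Gt C/yr.
Box E throughput = its input = 22.116 Gt C/yr; τ = 114300 / 22.116 = 5168 yr.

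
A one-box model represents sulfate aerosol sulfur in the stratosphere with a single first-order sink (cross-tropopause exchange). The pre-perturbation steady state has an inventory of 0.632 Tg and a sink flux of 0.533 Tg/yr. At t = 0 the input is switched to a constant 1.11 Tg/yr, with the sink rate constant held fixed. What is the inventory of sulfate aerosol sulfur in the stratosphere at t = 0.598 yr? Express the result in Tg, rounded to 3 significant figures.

0.903 Tg

The sink rate constant is k = F₀/M₀ = 0.533/0.632 = 0.8434 yr⁻¹.
Solving dM/dt = F₁ − kM with M(0) = M₀ gives M(t) = F₁/k + (M₀ − F₁/k)·e^(−kt).
F₁/k = 1.11/0.8434 = 1.3162 Tg; kt = 0.8434 × 0.598 = 0.5043, e^(−kt) = 0.6039.
M(0.598) = 1.3162 + (0.632 − 1.3162) × 0.6039 = 1.3162 − 0.4132 = 0.90299 Tg.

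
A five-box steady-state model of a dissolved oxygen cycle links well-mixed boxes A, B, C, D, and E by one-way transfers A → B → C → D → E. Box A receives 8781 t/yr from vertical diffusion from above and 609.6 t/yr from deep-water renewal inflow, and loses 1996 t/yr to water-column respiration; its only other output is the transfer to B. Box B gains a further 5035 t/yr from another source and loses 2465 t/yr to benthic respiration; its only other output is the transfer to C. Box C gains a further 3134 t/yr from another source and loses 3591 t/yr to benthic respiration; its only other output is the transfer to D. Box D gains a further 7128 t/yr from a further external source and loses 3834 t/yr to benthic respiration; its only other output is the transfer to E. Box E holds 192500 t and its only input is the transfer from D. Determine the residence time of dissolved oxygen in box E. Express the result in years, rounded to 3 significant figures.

Box A: F(A→B) = (8781 + 609.6) − 1996 = 7394.6 t/yr.
Box B: F(B→C) = (7394.6 + 5035) − 2465 = 9964.6 t/yr.
Box C: F(C→D) = (9964.6 + 3134) − 3591 = 9507.6 t/yr.
Box D: F(D→E) = (9507.6 + 7128) − 3834 = 12802 t/yr.
Box E throughput = its input = 12802 t/yr; τ = 192500 / 12802 = 15.04 yr.

15.0 yr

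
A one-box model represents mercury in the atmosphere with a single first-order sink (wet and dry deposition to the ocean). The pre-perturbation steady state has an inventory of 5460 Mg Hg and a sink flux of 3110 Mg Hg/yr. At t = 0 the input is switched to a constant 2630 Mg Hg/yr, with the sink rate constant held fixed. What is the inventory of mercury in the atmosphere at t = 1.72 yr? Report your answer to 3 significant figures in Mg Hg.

4930 Mg Hg

τ = M₀/F₀ = 5460/3110 = 1.756 yr; rate constant k = 1/τ.
New steady state M_∞ = F₁/k = F₁·τ = 2630 × 1.756 = 4617.3 Mg Hg.
M(t) = M_∞ + (M₀ − M_∞)·e^(−t/τ); t/τ = 1.72/1.756 = 0.9797, so e^(−t/τ) = 0.3754.
M(t) = 4617.3 + 842.7 × 0.3754 = 4933.7 Mg Hg.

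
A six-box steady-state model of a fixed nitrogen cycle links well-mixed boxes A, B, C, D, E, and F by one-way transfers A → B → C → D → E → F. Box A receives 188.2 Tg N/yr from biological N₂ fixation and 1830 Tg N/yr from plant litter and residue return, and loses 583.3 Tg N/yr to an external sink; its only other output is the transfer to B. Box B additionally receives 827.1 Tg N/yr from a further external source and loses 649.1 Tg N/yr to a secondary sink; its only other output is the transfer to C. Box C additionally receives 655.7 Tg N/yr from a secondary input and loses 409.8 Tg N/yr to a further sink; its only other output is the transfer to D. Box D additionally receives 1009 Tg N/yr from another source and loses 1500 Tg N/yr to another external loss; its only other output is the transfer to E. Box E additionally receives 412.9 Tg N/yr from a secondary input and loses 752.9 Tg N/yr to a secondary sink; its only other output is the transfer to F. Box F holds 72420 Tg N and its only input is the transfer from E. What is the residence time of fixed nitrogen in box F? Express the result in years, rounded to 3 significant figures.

Box A: F(A→B) = (188.2 + 1830) − 583.3 = 1434.9 Tg N/yr.
Box B: F(B→C) = (1434.9 + 827.1) − 649.1 = 1612.9 Tg N/yr.
Box C: F(C→D) = (1612.9 + 655.7) − 409.8 = 1858.8 Tg N/yr.
Box D: F(D→E) = (1858.8 + 1009) − 1500 = 1367.8 Tg N/yr.
Box E: F(E→F) = (1367.8 + 412.9) − 752.9 = 1027.8 Tg N/yr.
Box F throughput = its input = 1027.8 Tg N/yr; τ = 72420 / 1027.8 = 70.46 yr.

70.5 yr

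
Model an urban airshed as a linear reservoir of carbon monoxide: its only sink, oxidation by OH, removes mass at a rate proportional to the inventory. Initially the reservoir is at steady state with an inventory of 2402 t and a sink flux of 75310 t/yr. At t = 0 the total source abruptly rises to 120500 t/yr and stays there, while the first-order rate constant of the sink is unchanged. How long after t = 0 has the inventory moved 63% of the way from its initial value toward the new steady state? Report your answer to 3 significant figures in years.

τ = M₀/F₀ = 2402/75310 = 0.03189 yr.
The remaining gap fraction is e^(−t/τ); 63% covered ⇒ e^(−t/τ) = 0.370.
t = −τ ln(0.370) = 0.03189 × 0.9943 = 0.03171 yr.

0.0317 yr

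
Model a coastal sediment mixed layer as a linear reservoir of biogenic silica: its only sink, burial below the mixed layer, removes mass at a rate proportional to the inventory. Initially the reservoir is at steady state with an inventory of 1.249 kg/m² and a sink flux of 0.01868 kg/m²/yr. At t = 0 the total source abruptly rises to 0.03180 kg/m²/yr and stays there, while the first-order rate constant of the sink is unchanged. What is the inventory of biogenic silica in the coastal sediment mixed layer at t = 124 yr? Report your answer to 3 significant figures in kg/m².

1.99 kg/m²

The sink rate constant is k = F₀/M₀ = 0.01868/1.249 = 0.01496 yr⁻¹.
Solving dM/dt = F₁ − kM with M(0) = M₀ gives M(t) = F₁/k + (M₀ − F₁/k)·e^(−kt).
F₁/k = 0.03180/0.01496 = 2.1262 kg/m²; kt = 0.01496 × 124 = 1.855, e^(−kt) = 0.1565.
M(124) = 2.1262 + (1.249 − 2.1262) × 0.1565 = 2.1262 − 0.1373 = 1.9889 kg/m².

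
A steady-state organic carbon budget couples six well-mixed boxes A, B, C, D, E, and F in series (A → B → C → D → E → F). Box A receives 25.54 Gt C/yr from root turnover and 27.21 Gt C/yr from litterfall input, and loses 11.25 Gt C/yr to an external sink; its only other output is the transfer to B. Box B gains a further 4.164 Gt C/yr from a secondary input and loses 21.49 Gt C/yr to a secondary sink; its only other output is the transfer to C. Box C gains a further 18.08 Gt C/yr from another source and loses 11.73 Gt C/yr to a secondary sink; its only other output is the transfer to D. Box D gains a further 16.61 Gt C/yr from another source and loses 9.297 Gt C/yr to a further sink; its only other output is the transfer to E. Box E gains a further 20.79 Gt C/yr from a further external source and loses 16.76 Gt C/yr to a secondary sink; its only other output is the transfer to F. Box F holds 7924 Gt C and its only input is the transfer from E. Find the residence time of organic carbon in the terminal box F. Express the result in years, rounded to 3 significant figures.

Box A: F(A→B) = (25.54 + 27.21) − 11.25 = 41.500 Gt C/yr.
Box B: F(B→C) = (41.500 + 4.164) − 21.49 = 24.174 Gt C/yr.
Box C: F(C→D) = (24.174 + 18.08) − 11.73 = 30.524 Gt C/yr.
Box D: F(D→E) = (30.524 + 16.61) − 9.297 = 37.837 Gt C/yr.
Box E: F(E→F) = (37.837 + 20.79) − 16.76 = 41.867 Gt C/yr.
Box F throughput = its input = 41.867 Gt C/yr; τ = 7924 / 41.867 = 189.3 yr.

189 yr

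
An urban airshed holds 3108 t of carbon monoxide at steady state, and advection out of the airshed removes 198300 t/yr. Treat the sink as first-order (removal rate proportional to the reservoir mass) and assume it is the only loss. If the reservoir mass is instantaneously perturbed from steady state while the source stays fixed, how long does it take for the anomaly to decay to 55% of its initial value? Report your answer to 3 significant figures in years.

For a linear reservoir the anomaly decays as exp(−t/τ) with τ = M/F = 3108/198300 = 0.01567 yr.
exp(−t/τ) = 0.55 ⇒ t = −τ ln(0.55) = 0.01567 × 0.5978 = 0.009370 yr.

0.00937 yr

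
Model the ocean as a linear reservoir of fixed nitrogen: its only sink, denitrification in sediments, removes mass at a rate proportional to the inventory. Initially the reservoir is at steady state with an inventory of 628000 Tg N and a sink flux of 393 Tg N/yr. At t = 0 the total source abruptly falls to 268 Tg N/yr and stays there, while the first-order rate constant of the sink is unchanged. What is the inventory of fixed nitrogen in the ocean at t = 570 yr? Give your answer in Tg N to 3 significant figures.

568000 Tg N

The sink rate constant is k = F₀/M₀ = 393/628000 = 0.0006258 yr⁻¹.
Solving dM/dt = F₁ − kM with M(0) = M₀ gives M(t) = F₁/k + (M₀ − F₁/k)·e^(−kt).
F₁/k = 268/0.0006258 = 428250 Tg N; kt = 0.0006258 × 570 = 0.3567, e^(−kt) = 0.7000.
M(570) = 428250 + (628000 − 428250) × 0.7000 = 428250 + 139800 = 568070 Tg N.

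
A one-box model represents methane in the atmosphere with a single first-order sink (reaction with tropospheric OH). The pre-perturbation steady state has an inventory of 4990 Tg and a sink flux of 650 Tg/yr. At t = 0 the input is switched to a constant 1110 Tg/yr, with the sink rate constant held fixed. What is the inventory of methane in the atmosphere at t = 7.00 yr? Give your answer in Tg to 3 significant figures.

7100 Tg

τ = M₀/F₀ = 4990/650 = 7.677 yr; rate constant k = 1/τ.
New steady state M_∞ = F₁/k = F₁·τ = 1110 × 7.677 = 8521.4 Tg.
M(t) = M_∞ + (M₀ − M_∞)·e^(−t/τ); t/τ = 7.00/7.677 = 0.9118, so e^(−t/τ) = 0.4018.
M(t) = 8521.4 − 3531 × 0.4018 = 7102.5 Tg.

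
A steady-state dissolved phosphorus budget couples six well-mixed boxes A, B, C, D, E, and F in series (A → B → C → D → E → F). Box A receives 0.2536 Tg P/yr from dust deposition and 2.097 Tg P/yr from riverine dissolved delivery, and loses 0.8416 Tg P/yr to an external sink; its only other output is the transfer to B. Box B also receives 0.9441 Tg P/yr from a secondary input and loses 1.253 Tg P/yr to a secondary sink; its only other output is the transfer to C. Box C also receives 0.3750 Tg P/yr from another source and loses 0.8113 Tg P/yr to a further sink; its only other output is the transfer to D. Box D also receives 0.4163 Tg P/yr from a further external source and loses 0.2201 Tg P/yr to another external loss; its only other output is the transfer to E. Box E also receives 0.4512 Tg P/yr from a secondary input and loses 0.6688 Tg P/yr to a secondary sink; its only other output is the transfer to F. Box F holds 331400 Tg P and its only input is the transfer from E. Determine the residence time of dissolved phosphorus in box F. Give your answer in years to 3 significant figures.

446000 yr

Box A: F(A→B) = (0.2536 + 2.097) − 0.8416 = 1.5090 Tg P/yr.
Box B: F(B→C) = (1.5090 + 0.9441) − 1.253 = 1.2001 Tg P/yr.
Box C: F(C→D) = (1.2001 + 0.3750) − 0.8113 = 0.76380 Tg P/yr.
Box D: F(D→E) = (0.76380 + 0.4163) − 0.2201 = 0.96000 Tg P/yr.
Box E: F(E→F) = (0.96000 + 0.4512) − 0.6688 = 0.74240 Tg P/yr.
Box F throughput = its input = 0.74240 Tg P/yr; τ = 331400 / 0.74240 = 446400 yr.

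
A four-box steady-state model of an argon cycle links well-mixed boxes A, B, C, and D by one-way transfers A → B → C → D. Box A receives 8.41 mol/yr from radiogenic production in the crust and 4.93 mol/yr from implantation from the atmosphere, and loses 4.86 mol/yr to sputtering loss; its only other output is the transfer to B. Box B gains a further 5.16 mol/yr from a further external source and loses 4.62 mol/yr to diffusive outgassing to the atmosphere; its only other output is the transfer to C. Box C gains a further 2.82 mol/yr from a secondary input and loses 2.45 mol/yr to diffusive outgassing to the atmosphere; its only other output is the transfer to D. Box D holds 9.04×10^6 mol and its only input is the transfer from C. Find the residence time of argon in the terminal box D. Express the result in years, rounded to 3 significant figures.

Box A: F(A→B) = (8.41 + 4.93) − 4.86 = 8.4800 mol/yr.
Box B: F(B→C) = (8.4800 + 5.16) − 4.62 = 9.0200 mol/yr.
Box C: F(C→D) = (9.0200 + 2.82) − 2.45 = 9.3900 mol/yr.
Box D throughput = its input = 9.3900 mol/yr; τ = 9.04×10^6 / 9.3900 = 962700 yr.

963000 yr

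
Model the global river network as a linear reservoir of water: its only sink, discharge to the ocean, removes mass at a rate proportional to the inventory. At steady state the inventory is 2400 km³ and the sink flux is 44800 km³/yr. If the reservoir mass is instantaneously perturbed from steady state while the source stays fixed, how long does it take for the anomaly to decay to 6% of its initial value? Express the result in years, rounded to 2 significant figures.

0.15 yr

For a linear reservoir the anomaly decays as exp(−t/τ) with τ = M/F = 2400/44800 = 0.05357 yr.
exp(−t/τ) = 0.06 ⇒ t = −τ ln(0.06) = 0.05357 × 2.813 = 0.1507 yr.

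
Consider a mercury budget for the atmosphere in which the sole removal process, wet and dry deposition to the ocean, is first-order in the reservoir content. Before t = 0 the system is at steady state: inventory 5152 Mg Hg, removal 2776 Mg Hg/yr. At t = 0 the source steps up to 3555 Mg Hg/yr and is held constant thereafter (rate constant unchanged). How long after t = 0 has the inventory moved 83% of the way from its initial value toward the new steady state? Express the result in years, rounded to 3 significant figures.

τ = M₀/F₀ = 5152/2776 = 1.856 yr.
The remaining gap fraction is e^(−t/τ); 83% covered ⇒ e^(−t/τ) = 0.170.
t = −τ ln(0.170) = 1.856 × 1.772 = 3.289 yr.

3.29 yr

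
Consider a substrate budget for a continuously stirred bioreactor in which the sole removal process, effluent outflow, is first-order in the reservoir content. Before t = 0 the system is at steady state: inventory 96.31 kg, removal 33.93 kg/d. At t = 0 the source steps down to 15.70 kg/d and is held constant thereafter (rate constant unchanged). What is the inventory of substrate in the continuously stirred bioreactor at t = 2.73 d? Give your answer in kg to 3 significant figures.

τ = M₀/F₀ = 96.31/33.93 = 2.838 d; rate constant k = 1/τ.
New steady state M_∞ = F₁/k = F₁·τ = 15.70 × 2.838 = 44.564 kg.
M(t) = M_∞ + (M₀ − M_∞)·e^(−t/τ); t/τ = 2.73/2.838 = 0.9618, so e^(−t/τ) = 0.3822.
M(t) = 44.564 + 51.75 × 0.3822 = 64.342 kg.

64.3 kg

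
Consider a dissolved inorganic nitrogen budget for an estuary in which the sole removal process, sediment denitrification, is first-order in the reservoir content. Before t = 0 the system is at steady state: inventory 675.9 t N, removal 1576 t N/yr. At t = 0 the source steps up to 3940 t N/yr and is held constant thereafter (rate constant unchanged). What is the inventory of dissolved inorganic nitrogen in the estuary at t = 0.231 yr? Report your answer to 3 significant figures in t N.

1100 t N

τ = M₀/F₀ = 675.9/1576 = 0.4289 yr; rate constant k = 1/τ.
New steady state M_∞ = F₁/k = F₁·τ = 3940 × 0.4289 = 1689.7 t N.
M(t) = M_∞ + (M₀ − M_∞)·e^(−t/τ); t/τ = 0.231/0.4289 = 0.5386, so e^(−t/τ) = 0.5836.
M(t) = 1689.7 − 1014 × 0.5836 = 1098.1 t N.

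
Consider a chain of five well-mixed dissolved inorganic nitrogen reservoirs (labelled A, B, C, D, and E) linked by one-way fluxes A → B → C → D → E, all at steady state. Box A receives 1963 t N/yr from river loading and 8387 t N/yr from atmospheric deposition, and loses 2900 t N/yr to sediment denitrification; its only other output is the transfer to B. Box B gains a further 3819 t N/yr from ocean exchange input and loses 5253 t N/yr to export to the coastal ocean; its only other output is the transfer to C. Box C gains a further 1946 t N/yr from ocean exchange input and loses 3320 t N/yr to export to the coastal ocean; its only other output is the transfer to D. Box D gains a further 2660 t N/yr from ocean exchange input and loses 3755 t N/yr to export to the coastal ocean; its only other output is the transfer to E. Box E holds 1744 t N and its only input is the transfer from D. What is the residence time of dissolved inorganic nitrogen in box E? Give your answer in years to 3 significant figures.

0.492 yr

Box A: F(A→B) = (1963 + 8387) − 2900 = 7450.0 t N/yr.
Box B: F(B→C) = (7450.0 + 3819) − 5253 = 6016.0 t N/yr.
Box C: F(C→D) = (6016.0 + 1946) − 3320 = 4642.0 t N/yr.
Box D: F(D→E) = (4642.0 + 2660) − 3755 = 3547.0 t N/yr.
Box E throughput = its input = 3547.0 t N/yr; τ = 1744 / 3547.0 = 0.4917 yr.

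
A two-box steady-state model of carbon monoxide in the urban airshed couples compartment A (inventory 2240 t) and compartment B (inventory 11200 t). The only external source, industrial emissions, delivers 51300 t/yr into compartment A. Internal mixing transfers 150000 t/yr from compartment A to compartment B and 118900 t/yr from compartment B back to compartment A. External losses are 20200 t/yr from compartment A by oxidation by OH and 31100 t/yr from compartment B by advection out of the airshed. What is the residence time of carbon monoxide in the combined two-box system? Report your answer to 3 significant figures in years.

Residence time in the combined system uses the total inventory and the total *external* removal — internal exchanges between the two boxes cancel.
M_total = 2240 + 11200 = 13440 t.
ΣF_external_out = 20200 + 31100 = 51300 t/yr.
τ = M_total / ΣF_ext = 13440 / 51300 = 0.2620 yr.

0.262 yr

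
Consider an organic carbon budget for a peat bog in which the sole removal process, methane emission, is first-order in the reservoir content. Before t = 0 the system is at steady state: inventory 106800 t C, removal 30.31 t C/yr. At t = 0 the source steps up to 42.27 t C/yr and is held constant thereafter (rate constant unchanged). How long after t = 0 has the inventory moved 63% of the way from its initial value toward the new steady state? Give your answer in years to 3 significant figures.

3500 yr

τ = M₀/F₀ = 106800/30.31 = 3524 yr.
The remaining gap fraction is e^(−t/τ); 63% covered ⇒ e^(−t/τ) = 0.370.
t = −τ ln(0.370) = 3524 × 0.9943 = 3503 yr.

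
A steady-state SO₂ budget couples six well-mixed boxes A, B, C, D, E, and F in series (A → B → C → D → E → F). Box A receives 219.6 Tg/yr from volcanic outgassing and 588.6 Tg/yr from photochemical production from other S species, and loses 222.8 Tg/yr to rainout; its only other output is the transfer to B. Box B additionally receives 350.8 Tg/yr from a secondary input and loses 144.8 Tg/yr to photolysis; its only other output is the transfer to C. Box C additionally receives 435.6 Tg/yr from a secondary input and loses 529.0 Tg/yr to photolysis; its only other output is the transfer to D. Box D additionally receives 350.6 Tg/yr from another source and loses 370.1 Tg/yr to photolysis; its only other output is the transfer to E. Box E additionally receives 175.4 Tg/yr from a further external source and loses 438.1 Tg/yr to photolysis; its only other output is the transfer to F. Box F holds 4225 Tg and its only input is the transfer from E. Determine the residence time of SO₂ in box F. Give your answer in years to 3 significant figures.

10.2 yr

Box A: F(A→B) = (219.6 + 588.6) − 222.8 = 585.40 Tg/yr.
Box B: F(B→C) = (585.40 + 350.8) − 144.8 = 791.40 Tg/yr.
Box C: F(C→D) = (791.40 + 435.6) − 529.0 = 698.00 Tg/yr.
Box D: F(D→E) = (698.00 + 350.6) − 370.1 = 678.50 Tg/yr.
Box E: F(E→F) = (678.50 + 175.4) − 438.1 = 415.80 Tg/yr.
Box F throughput = its input = 415.80 Tg/yr; τ = 4225 / 415.80 = 10.16 yr.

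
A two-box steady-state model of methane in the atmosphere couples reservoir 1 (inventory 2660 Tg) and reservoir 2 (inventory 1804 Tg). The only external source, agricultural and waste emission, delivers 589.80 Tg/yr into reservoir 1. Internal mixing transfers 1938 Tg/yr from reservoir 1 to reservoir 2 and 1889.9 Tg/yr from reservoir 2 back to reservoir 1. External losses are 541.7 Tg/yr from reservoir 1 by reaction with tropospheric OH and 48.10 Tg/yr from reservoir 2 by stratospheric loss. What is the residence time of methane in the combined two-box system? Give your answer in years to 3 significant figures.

For the system as a whole, the A↔B exchange is internal and contributes nothing to the throughput; only the external sinks remove mass.
M_total = 2660 + 1804 = 4464.0 Tg.
ΣF_external_out = 541.7 + 48.10 = 589.80 Tg/yr.
τ = M_total / ΣF_ext = 4464.0 / 589.80 = 7.569 yr.

7.57 yr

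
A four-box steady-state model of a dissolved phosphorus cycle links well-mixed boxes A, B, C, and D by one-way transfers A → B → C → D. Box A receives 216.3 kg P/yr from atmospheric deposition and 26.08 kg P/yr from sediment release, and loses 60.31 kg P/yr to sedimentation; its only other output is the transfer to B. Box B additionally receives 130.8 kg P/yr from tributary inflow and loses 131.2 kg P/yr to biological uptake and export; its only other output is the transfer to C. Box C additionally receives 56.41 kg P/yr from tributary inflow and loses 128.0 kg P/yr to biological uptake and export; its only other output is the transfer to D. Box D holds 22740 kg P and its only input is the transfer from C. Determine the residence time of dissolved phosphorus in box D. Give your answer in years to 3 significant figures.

207 yr

Box A: F(A→B) = (216.3 + 26.08) − 60.31 = 182.07 kg P/yr.
Box B: F(B→C) = (182.07 + 130.8) − 131.2 = 181.67 kg P/yr.
Box C: F(C→D) = (181.67 + 56.41) − 128.0 = 110.08 kg P/yr.
Box D throughput = its input = 110.08 kg P/yr; τ = 22740 / 110.08 = 206.6 yr.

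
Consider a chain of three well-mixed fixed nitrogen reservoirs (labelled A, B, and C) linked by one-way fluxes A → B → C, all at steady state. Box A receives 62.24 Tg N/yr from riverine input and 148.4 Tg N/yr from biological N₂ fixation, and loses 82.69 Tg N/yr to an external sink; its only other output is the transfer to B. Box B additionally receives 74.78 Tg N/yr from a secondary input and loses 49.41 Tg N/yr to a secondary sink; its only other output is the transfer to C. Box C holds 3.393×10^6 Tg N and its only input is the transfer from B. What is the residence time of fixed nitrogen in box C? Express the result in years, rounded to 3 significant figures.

22100 yr

Box A: F(A→B) = (62.24 + 148.4) − 82.69 = 127.95 Tg N/yr.
Box B: F(B→C) = (127.95 + 74.78) − 49.41 = 153.32 Tg N/yr.
Box C throughput = its input = 153.32 Tg N/yr; τ = 3.393×10^6 / 153.32 = 22130 yr.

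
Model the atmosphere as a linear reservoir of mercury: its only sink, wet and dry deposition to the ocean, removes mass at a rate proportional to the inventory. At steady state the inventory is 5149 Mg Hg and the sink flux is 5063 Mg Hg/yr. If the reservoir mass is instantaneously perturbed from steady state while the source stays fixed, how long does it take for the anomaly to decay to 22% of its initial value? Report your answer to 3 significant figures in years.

For a linear reservoir the anomaly decays as exp(−t/τ) with τ = M/F = 5149/5063 = 1.017 yr.
exp(−t/τ) = 0.22 ⇒ t = −τ ln(0.22) = 1.017 × 1.514 = 1.540 yr.

1.54 yr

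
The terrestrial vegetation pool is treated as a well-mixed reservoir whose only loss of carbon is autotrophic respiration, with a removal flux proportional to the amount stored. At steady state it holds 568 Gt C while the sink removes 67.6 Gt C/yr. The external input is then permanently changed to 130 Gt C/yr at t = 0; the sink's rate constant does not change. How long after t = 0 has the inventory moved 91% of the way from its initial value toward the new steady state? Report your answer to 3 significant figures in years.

20.2 yr

τ = M₀/F₀ = 568/67.6 = 8.402 yr.
The remaining gap fraction is e^(−t/τ); 91% covered ⇒ e^(−t/τ) = 0.0900.
t = −τ ln(0.0900) = 8.402 × 2.408 = 20.23 yr.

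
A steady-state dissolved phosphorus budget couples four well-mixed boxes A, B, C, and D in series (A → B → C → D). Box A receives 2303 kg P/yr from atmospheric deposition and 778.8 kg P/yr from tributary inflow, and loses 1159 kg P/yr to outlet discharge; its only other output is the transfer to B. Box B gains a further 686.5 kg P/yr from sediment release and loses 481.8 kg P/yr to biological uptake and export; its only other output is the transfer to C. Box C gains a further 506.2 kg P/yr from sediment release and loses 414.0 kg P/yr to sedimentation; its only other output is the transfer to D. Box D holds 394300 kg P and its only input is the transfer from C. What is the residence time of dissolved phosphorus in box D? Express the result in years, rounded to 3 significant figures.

178 yr

Box A: F(A→B) = (2303 + 778.8) − 1159 = 1922.8 kg P/yr.
Box B: F(B→C) = (1922.8 + 686.5) − 481.8 = 2127.5 kg P/yr.
Box C: F(C→D) = (2127.5 + 506.2) − 414.0 = 2219.7 kg P/yr.
Box D throughput = its input = 2219.7 kg P/yr; τ = 394300 / 2219.7 = 177.6 yr.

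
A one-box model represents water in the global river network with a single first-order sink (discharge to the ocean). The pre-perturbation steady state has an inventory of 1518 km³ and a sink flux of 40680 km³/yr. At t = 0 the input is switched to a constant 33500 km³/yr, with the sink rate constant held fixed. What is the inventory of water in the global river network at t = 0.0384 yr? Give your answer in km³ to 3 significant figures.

1350 km³

Residence time τ = M₀/F₀ = 0.03732 yr. The eventual steady state is M_∞ = M₀·(F₁/F₀) = 1518 × 33500/40680 = 1250.1 km³.
The anomaly ΔM(t) = M(t) − M_∞ decays as ΔM₀·e^(−t/τ) with ΔM₀ = 1518 − 1250.1 = 267.9 km³.
At t = 0.0384 yr, e^(−t/τ) = e^(−1.029) = 0.3573, so ΔM = 95.74 km³ and M = 1250.1 + 95.74 = 1345.8 km³.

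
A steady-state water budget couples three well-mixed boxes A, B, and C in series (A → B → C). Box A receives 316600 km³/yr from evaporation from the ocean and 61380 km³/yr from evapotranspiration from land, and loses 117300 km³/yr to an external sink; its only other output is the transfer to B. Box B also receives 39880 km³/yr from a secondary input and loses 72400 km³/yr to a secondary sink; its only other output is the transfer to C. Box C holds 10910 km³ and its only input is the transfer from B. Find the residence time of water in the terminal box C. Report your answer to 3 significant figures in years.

Box A: F(A→B) = (316600 + 61380) − 117300 = 260680 km³/yr.
Box B: F(B→C) = (260680 + 39880) − 72400 = 228160 km³/yr.
Box C throughput = its input = 228160 km³/yr; τ = 10910 / 228160 = 0.04782 yr.

0.0478 yr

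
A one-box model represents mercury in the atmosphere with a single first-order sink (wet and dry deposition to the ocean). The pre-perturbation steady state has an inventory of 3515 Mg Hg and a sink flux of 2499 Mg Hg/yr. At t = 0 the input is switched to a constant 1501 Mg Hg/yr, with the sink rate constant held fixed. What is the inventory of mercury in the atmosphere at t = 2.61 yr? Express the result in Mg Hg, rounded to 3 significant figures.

2330 Mg Hg

τ = M₀/F₀ = 3515/2499 = 1.407 yr; rate constant k = 1/τ.
New steady state M_∞ = F₁/k = F₁·τ = 1501 × 1.407 = 2111.3 Mg Hg.
M(t) = M_∞ + (M₀ − M_∞)·e^(−t/τ); t/τ = 2.61/1.407 = 1.856, so e^(−t/τ) = 0.1564.
M(t) = 2111.3 + 1404 × 0.1564 = 2330.7 Mg Hg.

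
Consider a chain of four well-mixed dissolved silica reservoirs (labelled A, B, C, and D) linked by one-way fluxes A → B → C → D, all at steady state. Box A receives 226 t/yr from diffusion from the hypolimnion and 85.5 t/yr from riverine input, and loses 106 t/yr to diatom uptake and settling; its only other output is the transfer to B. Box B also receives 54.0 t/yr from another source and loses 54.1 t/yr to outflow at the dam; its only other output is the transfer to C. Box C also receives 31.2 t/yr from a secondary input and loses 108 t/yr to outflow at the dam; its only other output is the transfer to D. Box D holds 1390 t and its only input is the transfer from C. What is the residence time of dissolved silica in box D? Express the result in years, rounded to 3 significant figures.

Box A: F(A→B) = (226 + 85.5) − 106 = 205.50 t/yr.
Box B: F(B→C) = (205.50 + 54.0) − 54.1 = 205.40 t/yr.
Box C: F(C→D) = (205.40 + 31.2) − 108 = 128.60 t/yr.
Box D throughput = its input = 128.60 t/yr; τ = 1390 / 128.60 = 10.81 yr.

10.8 yr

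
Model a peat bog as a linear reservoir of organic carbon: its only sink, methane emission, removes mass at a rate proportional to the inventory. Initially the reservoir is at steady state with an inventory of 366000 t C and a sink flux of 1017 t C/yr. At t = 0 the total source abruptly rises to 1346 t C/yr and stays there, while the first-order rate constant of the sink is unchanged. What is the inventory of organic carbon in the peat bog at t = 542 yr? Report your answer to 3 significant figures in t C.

Residence time τ = M₀/F₀ = 359.9 yr. The eventual steady state is M_∞ = M₀·(F₁/F₀) = 366000 × 1346/1017 = 484400 t C.
The anomaly ΔM(t) = M(t) − M_∞ decays as ΔM₀·e^(−t/τ) with ΔM₀ = 366000 − 484400 = −118400 t C.
At t = 542 yr, e^(−t/τ) = e^(−1.506) = 0.2218, so ΔM = −26260 t C and M = 484400 − 26260 = 458140 t C.

458000 t C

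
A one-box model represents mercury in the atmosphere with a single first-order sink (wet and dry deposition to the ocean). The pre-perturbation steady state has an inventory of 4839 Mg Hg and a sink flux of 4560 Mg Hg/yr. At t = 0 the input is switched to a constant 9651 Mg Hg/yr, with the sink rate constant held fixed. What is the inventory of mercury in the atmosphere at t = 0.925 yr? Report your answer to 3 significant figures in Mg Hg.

τ = M₀/F₀ = 4839/4560 = 1.061 yr; rate constant k = 1/τ.
New steady state M_∞ = F₁/k = F₁·τ = 9651 × 1.061 = 10241 Mg Hg.
M(t) = M_∞ + (M₀ − M_∞)·e^(−t/τ); t/τ = 0.925/1.061 = 0.8717, so e^(−t/τ) = 0.4183.
M(t) = 10241 − 5402 × 0.4183 = 7981.9 Mg Hg.

7980 Mg Hg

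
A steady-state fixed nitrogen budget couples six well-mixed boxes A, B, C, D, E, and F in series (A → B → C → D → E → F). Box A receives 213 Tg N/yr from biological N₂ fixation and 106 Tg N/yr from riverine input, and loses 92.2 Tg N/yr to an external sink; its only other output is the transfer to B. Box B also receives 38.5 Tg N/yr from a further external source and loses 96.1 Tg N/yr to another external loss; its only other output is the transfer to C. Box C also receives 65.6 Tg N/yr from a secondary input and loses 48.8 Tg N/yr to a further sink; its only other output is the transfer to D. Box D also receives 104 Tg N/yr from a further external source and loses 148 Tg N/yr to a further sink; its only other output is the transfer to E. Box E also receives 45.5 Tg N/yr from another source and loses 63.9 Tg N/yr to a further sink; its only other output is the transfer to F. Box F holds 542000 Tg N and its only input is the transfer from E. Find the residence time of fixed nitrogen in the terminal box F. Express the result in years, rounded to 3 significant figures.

Box A: F(A→B) = (213 + 106) − 92.2 = 226.80 Tg N/yr.
Box B: F(B→C) = (226.80 + 38.5) − 96.1 = 169.20 Tg N/yr.
Box C: F(C→D) = (169.20 + 65.6) − 48.8 = 186.00 Tg N/yr.
Box D: F(D→E) = (186.00 + 104) − 148 = 142.00 Tg N/yr.
Box E: F(E→F) = (142.00 + 45.5) − 63.9 = 123.60 Tg N/yr.
Box F throughput = its input = 123.60 Tg N/yr; τ = 542000 / 123.60 = 4385 yr.

4390 yr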